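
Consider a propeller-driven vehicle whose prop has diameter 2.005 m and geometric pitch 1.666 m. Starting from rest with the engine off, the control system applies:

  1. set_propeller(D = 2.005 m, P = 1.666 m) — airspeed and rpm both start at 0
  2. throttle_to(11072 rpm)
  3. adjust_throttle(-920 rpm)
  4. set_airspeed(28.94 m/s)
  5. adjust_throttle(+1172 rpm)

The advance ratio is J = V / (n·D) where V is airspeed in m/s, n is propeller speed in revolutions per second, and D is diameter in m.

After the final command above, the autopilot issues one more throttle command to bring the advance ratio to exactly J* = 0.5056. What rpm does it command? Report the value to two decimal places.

rpm = 1712.89

set_propeller: D = 2.005 m, P = 1.666 m (p = P/D = 0.830923); state ← (V=0, rpm=0)
throttle_to(11072): rpm ← 11072
adjust_throttle(-920): rpm ← 11072 -920 = 10152
set_airspeed(28.94): V ← 28.94 m/s
adjust_throttle(+1172): rpm ← 10152 +1172 = 11324
final state: V = 28.94 m/s, rpm = 11324 → n = rpm/60 = 188.733333 rev/s
target J* = 0.5056; solve J* = V/(n·D) for n: n = V/(J*·D) = 28.94/(0.5056 × 2.005) = 28.548092 rev/s
rpm = 60·n = 1712.885508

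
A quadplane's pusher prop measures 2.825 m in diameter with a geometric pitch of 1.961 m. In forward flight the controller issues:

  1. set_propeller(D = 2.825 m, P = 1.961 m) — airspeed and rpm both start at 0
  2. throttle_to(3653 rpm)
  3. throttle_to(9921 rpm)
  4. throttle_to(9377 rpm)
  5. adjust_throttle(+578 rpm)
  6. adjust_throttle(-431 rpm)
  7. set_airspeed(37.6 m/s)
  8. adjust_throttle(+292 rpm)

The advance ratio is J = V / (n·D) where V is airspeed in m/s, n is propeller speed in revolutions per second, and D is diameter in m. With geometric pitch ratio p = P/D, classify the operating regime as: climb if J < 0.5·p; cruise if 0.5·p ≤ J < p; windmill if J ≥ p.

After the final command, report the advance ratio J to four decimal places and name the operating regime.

J = 0.0814, regime = climb

set_propeller: D = 2.825 m, P = 1.961 m (p = P/D = 0.694159); state ← (V=0, rpm=0)
throttle_to(3653): rpm ← 3653
throttle_to(9921): rpm ← 9921
throttle_to(9377): rpm ← 9377
adjust_throttle(+578): rpm ← 9377 +578 = 9955
adjust_throttle(-431): rpm ← 9955 -431 = 9524
set_airspeed(37.6): V ← 37.6 m/s
adjust_throttle(+292): rpm ← 9524 +292 = 9816
final state: V = 37.6 m/s, rpm = 9816 → n = rpm/60 = 163.600000 rev/s
J = V / (n·D) = 37.6 / (163.600000 × 2.825) = 0.081355
regime bands: climb J<0.3471 | cruise [0.3471, 0.6942) | windmill J≥0.6942
J = 0.0814 → climb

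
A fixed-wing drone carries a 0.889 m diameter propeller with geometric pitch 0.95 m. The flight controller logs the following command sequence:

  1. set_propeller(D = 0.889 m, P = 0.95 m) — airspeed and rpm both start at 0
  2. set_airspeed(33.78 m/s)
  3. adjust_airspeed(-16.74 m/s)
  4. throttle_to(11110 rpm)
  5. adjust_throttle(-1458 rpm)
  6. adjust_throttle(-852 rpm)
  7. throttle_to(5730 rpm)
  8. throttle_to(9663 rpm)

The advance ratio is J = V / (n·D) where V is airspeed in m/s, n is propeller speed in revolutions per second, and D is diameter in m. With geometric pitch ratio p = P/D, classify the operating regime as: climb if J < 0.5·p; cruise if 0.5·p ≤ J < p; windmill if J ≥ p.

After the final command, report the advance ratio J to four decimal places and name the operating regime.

set_propeller: D = 0.889 m, P = 0.95 m (p = P/D = 1.068616); state ← (V=0, rpm=0)
set_airspeed(33.78): V ← 33.78 m/s
adjust_airspeed(-16.74): V ← 33.78 -16.74 = 17.04 m/s
throttle_to(11110): rpm ← 11110
adjust_throttle(-1458): rpm ← 11110 -1458 = 9652
adjust_throttle(-852): rpm ← 9652 -852 = 8800
throttle_to(5730): rpm ← 5730
throttle_to(9663): rpm ← 9663
final state: V = 17.04 m/s, rpm = 9663 → n = rpm/60 = 161.050000 rev/s
J = V / (n·D) = 17.04 / (161.050000 × 0.889) = 0.119016
regime bands: climb J<0.5343 | cruise [0.5343, 1.0686) | windmill J≥1.0686
J = 0.1190 → climb

J = 0.1190, regime = climb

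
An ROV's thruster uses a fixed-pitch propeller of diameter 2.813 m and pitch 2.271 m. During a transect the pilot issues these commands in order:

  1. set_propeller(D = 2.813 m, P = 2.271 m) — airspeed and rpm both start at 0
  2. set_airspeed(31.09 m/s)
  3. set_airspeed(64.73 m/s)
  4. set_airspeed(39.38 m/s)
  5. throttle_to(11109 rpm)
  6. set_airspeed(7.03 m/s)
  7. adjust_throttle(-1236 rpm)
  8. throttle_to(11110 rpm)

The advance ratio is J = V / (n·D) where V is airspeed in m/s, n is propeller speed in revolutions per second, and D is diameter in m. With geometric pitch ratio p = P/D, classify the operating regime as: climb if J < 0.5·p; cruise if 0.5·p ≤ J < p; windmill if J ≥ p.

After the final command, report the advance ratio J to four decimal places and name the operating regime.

set_propeller: D = 2.813 m, P = 2.271 m (p = P/D = 0.807323); state ← (V=0, rpm=0)
set_airspeed(31.09): V ← 31.09 m/s
set_airspeed(64.73): V ← 64.73 m/s
set_airspeed(39.38): V ← 39.38 m/s
throttle_to(11109): rpm ← 11109
set_airspeed(7.03): V ← 7.03 m/s
adjust_throttle(-1236): rpm ← 11109 -1236 = 9873
throttle_to(11110): rpm ← 11110
final state: V = 7.03 m/s, rpm = 11110 → n = rpm/60 = 185.166667 rev/s
J = V / (n·D) = 7.03 / (185.166667 × 2.813) = 0.013497
regime bands: climb J<0.4037 | cruise [0.4037, 0.8073) | windmill J≥0.8073
J = 0.0135 → climb

J = 0.0135, regime = climb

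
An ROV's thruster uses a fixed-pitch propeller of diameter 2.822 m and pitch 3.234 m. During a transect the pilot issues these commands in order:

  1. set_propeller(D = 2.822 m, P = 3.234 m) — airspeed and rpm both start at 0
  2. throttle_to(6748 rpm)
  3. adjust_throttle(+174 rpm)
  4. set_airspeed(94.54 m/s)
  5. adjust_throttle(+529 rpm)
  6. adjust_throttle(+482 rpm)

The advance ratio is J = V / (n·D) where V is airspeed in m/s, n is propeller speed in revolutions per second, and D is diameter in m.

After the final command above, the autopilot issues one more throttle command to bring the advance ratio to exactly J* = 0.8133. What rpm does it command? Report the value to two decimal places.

rpm = 2471.49

set_propeller: D = 2.822 m, P = 3.234 m (p = P/D = 1.145996); state ← (V=0, rpm=0)
throttle_to(6748): rpm ← 6748
adjust_throttle(+174): rpm ← 6748 +174 = 6922
set_airspeed(94.54): V ← 94.54 m/s
adjust_throttle(+529): rpm ← 6922 +529 = 7451
adjust_throttle(+482): rpm ← 7451 +482 = 7933
final state: V = 94.54 m/s, rpm = 7933 → n = rpm/60 = 132.216667 rev/s
target J* = 0.8133; solve J* = V/(n·D) for n: n = V/(J*·D) = 94.54/(0.8133 × 2.822) = 41.191520 rev/s
rpm = 60·n = 2471.491190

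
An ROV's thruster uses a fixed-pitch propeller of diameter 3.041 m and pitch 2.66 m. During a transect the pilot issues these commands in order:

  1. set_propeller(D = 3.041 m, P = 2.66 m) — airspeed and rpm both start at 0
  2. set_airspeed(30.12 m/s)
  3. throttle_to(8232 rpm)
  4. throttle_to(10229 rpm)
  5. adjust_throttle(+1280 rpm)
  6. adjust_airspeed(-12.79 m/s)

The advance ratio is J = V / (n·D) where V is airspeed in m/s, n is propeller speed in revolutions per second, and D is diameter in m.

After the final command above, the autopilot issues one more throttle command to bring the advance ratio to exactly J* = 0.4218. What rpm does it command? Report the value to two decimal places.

rpm = 810.64

set_propeller: D = 3.041 m, P = 2.66 m (p = P/D = 0.874712); state ← (V=0, rpm=0)
set_airspeed(30.12): V ← 30.12 m/s
throttle_to(8232): rpm ← 8232
throttle_to(10229): rpm ← 10229
adjust_throttle(+1280): rpm ← 10229 +1280 = 11509
adjust_airspeed(-12.79): V ← 30.12 -12.79 = 17.33 m/s
final state: V = 17.33 m/s, rpm = 11509 → n = rpm/60 = 191.816667 rev/s
target J* = 0.4218; solve J* = V/(n·D) for n: n = V/(J*·D) = 17.33/(0.4218 × 3.041) = 13.510629 rev/s
rpm = 60·n = 810.637738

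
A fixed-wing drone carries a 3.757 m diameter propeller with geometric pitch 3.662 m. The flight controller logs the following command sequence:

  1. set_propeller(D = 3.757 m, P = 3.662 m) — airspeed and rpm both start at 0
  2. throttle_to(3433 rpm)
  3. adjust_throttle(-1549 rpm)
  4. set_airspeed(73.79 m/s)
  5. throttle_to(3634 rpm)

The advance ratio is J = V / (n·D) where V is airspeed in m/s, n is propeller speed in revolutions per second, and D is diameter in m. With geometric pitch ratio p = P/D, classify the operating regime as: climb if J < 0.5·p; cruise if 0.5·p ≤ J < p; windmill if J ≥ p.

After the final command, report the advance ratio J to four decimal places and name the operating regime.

set_propeller: D = 3.757 m, P = 3.662 m (p = P/D = 0.974714); state ← (V=0, rpm=0)
throttle_to(3433): rpm ← 3433
adjust_throttle(-1549): rpm ← 3433 -1549 = 1884
set_airspeed(73.79): V ← 73.79 m/s
throttle_to(3634): rpm ← 3634
final state: V = 73.79 m/s, rpm = 3634 → n = rpm/60 = 60.566667 rev/s
J = V / (n·D) = 73.79 / (60.566667 × 3.757) = 0.324282
regime bands: climb J<0.4874 | cruise [0.4874, 0.9747) | windmill J≥0.9747
J = 0.3243 → climb

J = 0.3243, regime = climb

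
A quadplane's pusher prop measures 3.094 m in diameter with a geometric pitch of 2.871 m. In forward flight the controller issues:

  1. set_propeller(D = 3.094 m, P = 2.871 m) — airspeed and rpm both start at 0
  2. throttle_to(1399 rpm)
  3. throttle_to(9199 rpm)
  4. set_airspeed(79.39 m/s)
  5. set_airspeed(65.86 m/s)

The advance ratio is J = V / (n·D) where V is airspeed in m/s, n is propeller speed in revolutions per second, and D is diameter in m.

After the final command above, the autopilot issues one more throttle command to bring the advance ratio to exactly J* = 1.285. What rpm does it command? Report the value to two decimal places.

rpm = 993.92

set_propeller: D = 3.094 m, P = 2.871 m (p = P/D = 0.927925); state ← (V=0, rpm=0)
throttle_to(1399): rpm ← 1399
throttle_to(9199): rpm ← 9199
set_airspeed(79.39): V ← 79.39 m/s
set_airspeed(65.86): V ← 65.86 m/s
final state: V = 65.86 m/s, rpm = 9199 → n = rpm/60 = 153.316667 rev/s
target J* = 1.285; solve J* = V/(n·D) for n: n = V/(J*·D) = 65.86/(1.285 × 3.094) = 16.565261 rev/s
rpm = 60·n = 993.915675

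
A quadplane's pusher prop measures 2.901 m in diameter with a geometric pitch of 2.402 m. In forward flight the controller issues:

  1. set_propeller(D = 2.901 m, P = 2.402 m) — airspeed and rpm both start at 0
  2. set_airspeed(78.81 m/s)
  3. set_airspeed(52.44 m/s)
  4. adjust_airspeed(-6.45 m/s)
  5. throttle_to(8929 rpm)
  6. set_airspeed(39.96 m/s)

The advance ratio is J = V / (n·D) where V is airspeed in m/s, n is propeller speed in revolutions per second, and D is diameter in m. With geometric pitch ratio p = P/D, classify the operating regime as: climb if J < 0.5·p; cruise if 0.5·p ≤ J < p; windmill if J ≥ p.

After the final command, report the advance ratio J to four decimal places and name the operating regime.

set_propeller: D = 2.901 m, P = 2.402 m (p = P/D = 0.827990); state ← (V=0, rpm=0)
set_airspeed(78.81): V ← 78.81 m/s
set_airspeed(52.44): V ← 52.44 m/s
adjust_airspeed(-6.45): V ← 52.44 -6.45 = 45.99 m/s
throttle_to(8929): rpm ← 8929
set_airspeed(39.96): V ← 39.96 m/s
final state: V = 39.96 m/s, rpm = 8929 → n = rpm/60 = 148.816667 rev/s
J = V / (n·D) = 39.96 / (148.816667 × 2.901) = 0.092561
regime bands: climb J<0.4140 | cruise [0.4140, 0.8280) | windmill J≥0.8280
J = 0.0926 → climb

J = 0.0926, regime = climb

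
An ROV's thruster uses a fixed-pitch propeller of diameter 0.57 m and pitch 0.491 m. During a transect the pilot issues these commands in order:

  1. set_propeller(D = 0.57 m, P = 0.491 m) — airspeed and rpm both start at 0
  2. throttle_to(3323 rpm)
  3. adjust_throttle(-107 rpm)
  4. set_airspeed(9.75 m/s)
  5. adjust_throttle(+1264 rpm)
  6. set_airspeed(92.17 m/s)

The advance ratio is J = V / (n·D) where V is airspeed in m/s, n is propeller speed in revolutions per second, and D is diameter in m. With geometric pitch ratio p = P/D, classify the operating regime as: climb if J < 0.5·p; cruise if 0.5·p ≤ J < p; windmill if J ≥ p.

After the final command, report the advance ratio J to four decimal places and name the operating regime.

J = 2.1656, regime = windmill

set_propeller: D = 0.57 m, P = 0.491 m (p = P/D = 0.861404); state ← (V=0, rpm=0)
throttle_to(3323): rpm ← 3323
adjust_throttle(-107): rpm ← 3323 -107 = 3216
set_airspeed(9.75): V ← 9.75 m/s
adjust_throttle(+1264): rpm ← 3216 +1264 = 4480
set_airspeed(92.17): V ← 92.17 m/s
final state: V = 92.17 m/s, rpm = 4480 → n = rpm/60 = 74.666667 rev/s
J = V / (n·D) = 92.17 / (74.666667 × 0.57) = 2.165648
regime bands: climb J<0.4307 | cruise [0.4307, 0.8614) | windmill J≥0.8614
J = 2.1656 → windmill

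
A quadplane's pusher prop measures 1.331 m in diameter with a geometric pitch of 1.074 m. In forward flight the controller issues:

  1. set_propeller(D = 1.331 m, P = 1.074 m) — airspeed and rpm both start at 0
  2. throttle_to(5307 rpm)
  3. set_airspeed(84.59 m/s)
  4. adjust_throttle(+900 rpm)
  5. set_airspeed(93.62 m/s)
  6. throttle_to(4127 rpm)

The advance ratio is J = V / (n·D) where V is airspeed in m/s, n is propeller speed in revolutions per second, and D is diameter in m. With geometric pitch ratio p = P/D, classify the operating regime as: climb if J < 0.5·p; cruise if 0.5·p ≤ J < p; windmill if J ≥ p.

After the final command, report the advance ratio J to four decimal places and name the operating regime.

set_propeller: D = 1.331 m, P = 1.074 m (p = P/D = 0.806912); state ← (V=0, rpm=0)
throttle_to(5307): rpm ← 5307
set_airspeed(84.59): V ← 84.59 m/s
adjust_throttle(+900): rpm ← 5307 +900 = 6207
set_airspeed(93.62): V ← 93.62 m/s
throttle_to(4127): rpm ← 4127
final state: V = 93.62 m/s, rpm = 4127 → n = rpm/60 = 68.783333 rev/s
J = V / (n·D) = 93.62 / (68.783333 × 1.331) = 1.022604
regime bands: climb J<0.4035 | cruise [0.4035, 0.8069) | windmill J≥0.8069
J = 1.0226 → windmill

J = 1.0226, regime = windmill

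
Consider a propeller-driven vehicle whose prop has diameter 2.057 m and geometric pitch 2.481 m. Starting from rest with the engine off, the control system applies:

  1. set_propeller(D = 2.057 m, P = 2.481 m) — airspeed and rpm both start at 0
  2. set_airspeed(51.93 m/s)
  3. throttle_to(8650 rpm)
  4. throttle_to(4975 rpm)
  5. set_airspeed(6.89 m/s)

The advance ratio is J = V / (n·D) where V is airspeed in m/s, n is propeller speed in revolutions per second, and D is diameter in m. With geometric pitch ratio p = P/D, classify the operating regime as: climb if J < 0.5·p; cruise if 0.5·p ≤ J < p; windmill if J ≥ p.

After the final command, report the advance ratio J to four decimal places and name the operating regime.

J = 0.0404, regime = climb

set_propeller: D = 2.057 m, P = 2.481 m (p = P/D = 1.206125); state ← (V=0, rpm=0)
set_airspeed(51.93): V ← 51.93 m/s
throttle_to(8650): rpm ← 8650
throttle_to(4975): rpm ← 4975
set_airspeed(6.89): V ← 6.89 m/s
final state: V = 6.89 m/s, rpm = 4975 → n = rpm/60 = 82.916667 rev/s
J = V / (n·D) = 6.89 / (82.916667 × 2.057) = 0.040396
regime bands: climb J<0.6031 | cruise [0.6031, 1.2061) | windmill J≥1.2061
J = 0.0404 → climb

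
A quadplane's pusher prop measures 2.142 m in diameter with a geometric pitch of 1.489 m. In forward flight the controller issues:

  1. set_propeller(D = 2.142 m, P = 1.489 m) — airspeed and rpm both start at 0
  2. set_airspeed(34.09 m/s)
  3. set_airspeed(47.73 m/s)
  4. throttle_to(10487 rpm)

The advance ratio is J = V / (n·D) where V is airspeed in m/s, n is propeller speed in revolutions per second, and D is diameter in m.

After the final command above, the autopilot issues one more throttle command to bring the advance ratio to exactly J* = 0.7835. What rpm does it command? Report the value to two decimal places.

rpm = 1706.41

set_propeller: D = 2.142 m, P = 1.489 m (p = P/D = 0.695145); state ← (V=0, rpm=0)
set_airspeed(34.09): V ← 34.09 m/s
set_airspeed(47.73): V ← 47.73 m/s
throttle_to(10487): rpm ← 10487
final state: V = 47.73 m/s, rpm = 10487 → n = rpm/60 = 174.783333 rev/s
target J* = 0.7835; solve J* = V/(n·D) for n: n = V/(J*·D) = 47.73/(0.7835 × 2.142) = 28.440221 rev/s
rpm = 60·n = 1706.413261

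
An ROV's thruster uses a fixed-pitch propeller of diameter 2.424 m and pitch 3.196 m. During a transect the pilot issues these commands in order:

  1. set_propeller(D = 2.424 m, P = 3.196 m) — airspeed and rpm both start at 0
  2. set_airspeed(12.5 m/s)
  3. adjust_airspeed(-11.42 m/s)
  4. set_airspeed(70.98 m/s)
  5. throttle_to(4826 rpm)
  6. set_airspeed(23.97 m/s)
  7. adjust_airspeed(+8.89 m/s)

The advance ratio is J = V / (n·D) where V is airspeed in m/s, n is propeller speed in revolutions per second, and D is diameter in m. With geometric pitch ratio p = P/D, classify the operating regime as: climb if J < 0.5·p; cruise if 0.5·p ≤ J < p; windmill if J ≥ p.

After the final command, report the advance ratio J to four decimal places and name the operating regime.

set_propeller: D = 2.424 m, P = 3.196 m (p = P/D = 1.318482); state ← (V=0, rpm=0)
set_airspeed(12.5): V ← 12.5 m/s
adjust_airspeed(-11.42): V ← 12.5 -11.42 = 1.08 m/s
set_airspeed(70.98): V ← 70.98 m/s
throttle_to(4826): rpm ← 4826
set_airspeed(23.97): V ← 23.97 m/s
adjust_airspeed(+8.89): V ← 23.97 +8.89 = 32.86 m/s
final state: V = 32.86 m/s, rpm = 4826 → n = rpm/60 = 80.433333 rev/s
J = V / (n·D) = 32.86 / (80.433333 × 2.424) = 0.168538
regime bands: climb J<0.6592 | cruise [0.6592, 1.3185) | windmill J≥1.3185
J = 0.1685 → climb

J = 0.1685, regime = climb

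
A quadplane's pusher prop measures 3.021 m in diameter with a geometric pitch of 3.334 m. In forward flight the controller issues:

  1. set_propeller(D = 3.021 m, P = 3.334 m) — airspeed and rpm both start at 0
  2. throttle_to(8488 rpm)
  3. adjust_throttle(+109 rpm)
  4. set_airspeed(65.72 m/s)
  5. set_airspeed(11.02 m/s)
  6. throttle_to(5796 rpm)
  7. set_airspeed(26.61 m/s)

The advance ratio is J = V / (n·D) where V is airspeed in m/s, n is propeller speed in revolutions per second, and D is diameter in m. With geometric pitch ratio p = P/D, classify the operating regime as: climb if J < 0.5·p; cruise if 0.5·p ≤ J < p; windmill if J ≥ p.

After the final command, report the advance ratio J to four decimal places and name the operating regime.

set_propeller: D = 3.021 m, P = 3.334 m (p = P/D = 1.103608); state ← (V=0, rpm=0)
throttle_to(8488): rpm ← 8488
adjust_throttle(+109): rpm ← 8488 +109 = 8597
set_airspeed(65.72): V ← 65.72 m/s
set_airspeed(11.02): V ← 11.02 m/s
throttle_to(5796): rpm ← 5796
set_airspeed(26.61): V ← 26.61 m/s
final state: V = 26.61 m/s, rpm = 5796 → n = rpm/60 = 96.600000 rev/s
J = V / (n·D) = 26.61 / (96.600000 × 3.021) = 0.091184
regime bands: climb J<0.5518 | cruise [0.5518, 1.1036) | windmill J≥1.1036
J = 0.0912 → climb

J = 0.0912, regime = climb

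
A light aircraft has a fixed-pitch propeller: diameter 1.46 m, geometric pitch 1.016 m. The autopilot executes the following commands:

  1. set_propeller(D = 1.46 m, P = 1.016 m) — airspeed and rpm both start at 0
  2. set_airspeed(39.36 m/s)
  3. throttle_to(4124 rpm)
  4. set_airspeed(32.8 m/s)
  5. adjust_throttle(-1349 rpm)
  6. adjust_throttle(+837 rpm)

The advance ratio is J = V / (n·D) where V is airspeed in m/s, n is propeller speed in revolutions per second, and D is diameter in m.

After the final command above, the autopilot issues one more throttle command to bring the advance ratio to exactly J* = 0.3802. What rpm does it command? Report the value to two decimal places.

rpm = 3545.36

set_propeller: D = 1.46 m, P = 1.016 m (p = P/D = 0.695890); state ← (V=0, rpm=0)
set_airspeed(39.36): V ← 39.36 m/s
throttle_to(4124): rpm ← 4124
set_airspeed(32.8): V ← 32.8 m/s
adjust_throttle(-1349): rpm ← 4124 -1349 = 2775
adjust_throttle(+837): rpm ← 2775 +837 = 3612
final state: V = 32.8 m/s, rpm = 3612 → n = rpm/60 = 60.200000 rev/s
target J* = 0.3802; solve J* = V/(n·D) for n: n = V/(J*·D) = 32.8/(0.3802 × 1.46) = 59.089304 rev/s
rpm = 60·n = 3545.358247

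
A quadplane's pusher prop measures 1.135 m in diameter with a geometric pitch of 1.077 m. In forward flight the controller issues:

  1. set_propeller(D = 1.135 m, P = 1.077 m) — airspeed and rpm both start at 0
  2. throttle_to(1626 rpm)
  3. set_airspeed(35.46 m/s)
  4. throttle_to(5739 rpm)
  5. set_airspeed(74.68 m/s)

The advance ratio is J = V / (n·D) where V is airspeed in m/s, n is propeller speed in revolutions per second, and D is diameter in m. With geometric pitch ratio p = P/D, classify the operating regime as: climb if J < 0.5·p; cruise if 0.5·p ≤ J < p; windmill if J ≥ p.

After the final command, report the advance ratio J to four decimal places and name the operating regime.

set_propeller: D = 1.135 m, P = 1.077 m (p = P/D = 0.948899); state ← (V=0, rpm=0)
throttle_to(1626): rpm ← 1626
set_airspeed(35.46): V ← 35.46 m/s
throttle_to(5739): rpm ← 5739
set_airspeed(74.68): V ← 74.68 m/s
final state: V = 74.68 m/s, rpm = 5739 → n = rpm/60 = 95.650000 rev/s
J = V / (n·D) = 74.68 / (95.650000 × 1.135) = 0.687897
regime bands: climb J<0.4744 | cruise [0.4744, 0.9489) | windmill J≥0.9489
J = 0.6879 → cruise

J = 0.6879, regime = cruise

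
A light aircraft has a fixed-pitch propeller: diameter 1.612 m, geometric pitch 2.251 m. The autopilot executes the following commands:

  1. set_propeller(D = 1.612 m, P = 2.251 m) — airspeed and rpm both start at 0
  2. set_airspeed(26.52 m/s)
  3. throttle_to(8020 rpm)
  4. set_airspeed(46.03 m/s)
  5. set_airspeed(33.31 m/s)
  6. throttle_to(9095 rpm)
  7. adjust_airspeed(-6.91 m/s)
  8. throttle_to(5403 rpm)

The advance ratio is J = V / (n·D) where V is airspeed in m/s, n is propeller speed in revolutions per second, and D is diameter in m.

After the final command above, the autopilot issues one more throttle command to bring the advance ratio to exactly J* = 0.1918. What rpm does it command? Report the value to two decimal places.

set_propeller: D = 1.612 m, P = 2.251 m (p = P/D = 1.396402); state ← (V=0, rpm=0)
set_airspeed(26.52): V ← 26.52 m/s
throttle_to(8020): rpm ← 8020
set_airspeed(46.03): V ← 46.03 m/s
set_airspeed(33.31): V ← 33.31 m/s
throttle_to(9095): rpm ← 9095
adjust_airspeed(-6.91): V ← 33.31 -6.91 = 26.4 m/s
throttle_to(5403): rpm ← 5403
final state: V = 26.4 m/s, rpm = 5403 → n = rpm/60 = 90.050000 rev/s
target J* = 0.1918; solve J* = V/(n·D) for n: n = V/(J*·D) = 26.4/(0.1918 × 1.612) = 85.386711 rev/s
rpm = 60·n = 5123.202674

rpm = 5123.20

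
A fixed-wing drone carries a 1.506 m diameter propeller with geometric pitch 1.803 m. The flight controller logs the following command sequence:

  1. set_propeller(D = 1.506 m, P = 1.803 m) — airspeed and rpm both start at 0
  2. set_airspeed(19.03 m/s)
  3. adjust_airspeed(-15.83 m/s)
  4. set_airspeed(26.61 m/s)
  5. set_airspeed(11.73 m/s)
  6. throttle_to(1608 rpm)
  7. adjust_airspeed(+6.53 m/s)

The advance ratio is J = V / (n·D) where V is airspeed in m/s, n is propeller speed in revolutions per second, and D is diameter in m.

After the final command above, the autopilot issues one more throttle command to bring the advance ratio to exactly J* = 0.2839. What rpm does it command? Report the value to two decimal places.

set_propeller: D = 1.506 m, P = 1.803 m (p = P/D = 1.197211); state ← (V=0, rpm=0)
set_airspeed(19.03): V ← 19.03 m/s
adjust_airspeed(-15.83): V ← 19.03 -15.83 = 3.2 m/s
set_airspeed(26.61): V ← 26.61 m/s
set_airspeed(11.73): V ← 11.73 m/s
throttle_to(1608): rpm ← 1608
adjust_airspeed(+6.53): V ← 11.73 +6.53 = 18.26 m/s
final state: V = 18.26 m/s, rpm = 1608 → n = rpm/60 = 26.800000 rev/s
target J* = 0.2839; solve J* = V/(n·D) for n: n = V/(J*·D) = 18.26/(0.2839 × 1.506) = 42.708116 rev/s
rpm = 60·n = 2562.486931

rpm = 2562.49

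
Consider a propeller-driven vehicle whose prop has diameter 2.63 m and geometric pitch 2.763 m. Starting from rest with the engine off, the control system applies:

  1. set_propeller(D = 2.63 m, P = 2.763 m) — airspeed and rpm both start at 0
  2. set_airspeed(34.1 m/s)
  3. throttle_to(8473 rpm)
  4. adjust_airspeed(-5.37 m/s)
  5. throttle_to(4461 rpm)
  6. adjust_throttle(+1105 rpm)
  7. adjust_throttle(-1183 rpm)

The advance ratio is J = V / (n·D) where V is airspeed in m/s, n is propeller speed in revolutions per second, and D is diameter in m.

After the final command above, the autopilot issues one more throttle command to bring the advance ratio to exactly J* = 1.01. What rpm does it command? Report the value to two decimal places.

rpm = 648.95

set_propeller: D = 2.63 m, P = 2.763 m (p = P/D = 1.050570); state ← (V=0, rpm=0)
set_airspeed(34.1): V ← 34.1 m/s
throttle_to(8473): rpm ← 8473
adjust_airspeed(-5.37): V ← 34.1 -5.37 = 28.73 m/s
throttle_to(4461): rpm ← 4461
adjust_throttle(+1105): rpm ← 4461 +1105 = 5566
adjust_throttle(-1183): rpm ← 5566 -1183 = 4383
final state: V = 28.73 m/s, rpm = 4383 → n = rpm/60 = 73.050000 rev/s
target J* = 1.01; solve J* = V/(n·D) for n: n = V/(J*·D) = 28.73/(1.01 × 2.63) = 10.815796 rev/s
rpm = 60·n = 648.947785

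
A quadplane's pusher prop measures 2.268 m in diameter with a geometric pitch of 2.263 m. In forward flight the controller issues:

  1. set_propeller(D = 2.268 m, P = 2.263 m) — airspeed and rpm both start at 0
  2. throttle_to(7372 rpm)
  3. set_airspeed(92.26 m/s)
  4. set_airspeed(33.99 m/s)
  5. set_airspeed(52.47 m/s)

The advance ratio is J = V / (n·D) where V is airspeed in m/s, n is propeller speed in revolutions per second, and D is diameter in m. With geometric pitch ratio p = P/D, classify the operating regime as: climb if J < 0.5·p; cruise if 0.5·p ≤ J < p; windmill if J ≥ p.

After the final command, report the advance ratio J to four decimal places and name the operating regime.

J = 0.1883, regime = climb

set_propeller: D = 2.268 m, P = 2.263 m (p = P/D = 0.997795); state ← (V=0, rpm=0)
throttle_to(7372): rpm ← 7372
set_airspeed(92.26): V ← 92.26 m/s
set_airspeed(33.99): V ← 33.99 m/s
set_airspeed(52.47): V ← 52.47 m/s
final state: V = 52.47 m/s, rpm = 7372 → n = rpm/60 = 122.866667 rev/s
J = V / (n·D) = 52.47 / (122.866667 × 2.268) = 0.188293
regime bands: climb J<0.4989 | cruise [0.4989, 0.9978) | windmill J≥0.9978
J = 0.1883 → climb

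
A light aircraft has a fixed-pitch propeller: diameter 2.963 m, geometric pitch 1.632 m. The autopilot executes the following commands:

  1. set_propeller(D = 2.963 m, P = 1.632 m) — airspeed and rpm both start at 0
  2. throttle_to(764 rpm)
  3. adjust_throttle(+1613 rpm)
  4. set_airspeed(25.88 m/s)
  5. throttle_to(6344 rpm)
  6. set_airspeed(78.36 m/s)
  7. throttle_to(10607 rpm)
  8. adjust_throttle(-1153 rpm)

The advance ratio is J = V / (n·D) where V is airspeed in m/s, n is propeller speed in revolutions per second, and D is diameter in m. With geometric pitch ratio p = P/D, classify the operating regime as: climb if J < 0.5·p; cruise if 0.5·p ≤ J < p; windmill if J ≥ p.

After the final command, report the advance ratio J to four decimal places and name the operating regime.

set_propeller: D = 2.963 m, P = 1.632 m (p = P/D = 0.550793); state ← (V=0, rpm=0)
throttle_to(764): rpm ← 764
adjust_throttle(+1613): rpm ← 764 +1613 = 2377
set_airspeed(25.88): V ← 25.88 m/s
throttle_to(6344): rpm ← 6344
set_airspeed(78.36): V ← 78.36 m/s
throttle_to(10607): rpm ← 10607
adjust_throttle(-1153): rpm ← 10607 -1153 = 9454
final state: V = 78.36 m/s, rpm = 9454 → n = rpm/60 = 157.566667 rev/s
J = V / (n·D) = 78.36 / (157.566667 × 2.963) = 0.167841
regime bands: climb J<0.2754 | cruise [0.2754, 0.5508) | windmill J≥0.5508
J = 0.1678 → climb

J = 0.1678, regime = climb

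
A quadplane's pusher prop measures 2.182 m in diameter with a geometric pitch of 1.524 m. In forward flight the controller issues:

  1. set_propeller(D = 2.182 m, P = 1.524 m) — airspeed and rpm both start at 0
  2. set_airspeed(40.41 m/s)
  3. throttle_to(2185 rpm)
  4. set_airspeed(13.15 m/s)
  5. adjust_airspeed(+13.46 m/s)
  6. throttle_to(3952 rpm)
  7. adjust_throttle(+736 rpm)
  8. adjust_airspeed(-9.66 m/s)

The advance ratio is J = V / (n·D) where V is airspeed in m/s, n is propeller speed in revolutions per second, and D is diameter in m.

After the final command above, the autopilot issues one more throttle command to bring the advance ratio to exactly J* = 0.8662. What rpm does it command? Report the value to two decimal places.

rpm = 538.08

set_propeller: D = 2.182 m, P = 1.524 m (p = P/D = 0.698442); state ← (V=0, rpm=0)
set_airspeed(40.41): V ← 40.41 m/s
throttle_to(2185): rpm ← 2185
set_airspeed(13.15): V ← 13.15 m/s
adjust_airspeed(+13.46): V ← 13.15 +13.46 = 26.61 m/s
throttle_to(3952): rpm ← 3952
adjust_throttle(+736): rpm ← 3952 +736 = 4688
adjust_airspeed(-9.66): V ← 26.61 -9.66 = 16.95 m/s
final state: V = 16.95 m/s, rpm = 4688 → n = rpm/60 = 78.133333 rev/s
target J* = 0.8662; solve J* = V/(n·D) for n: n = V/(J*·D) = 16.95/(0.8662 × 2.182) = 8.968024 rev/s
rpm = 60·n = 538.081459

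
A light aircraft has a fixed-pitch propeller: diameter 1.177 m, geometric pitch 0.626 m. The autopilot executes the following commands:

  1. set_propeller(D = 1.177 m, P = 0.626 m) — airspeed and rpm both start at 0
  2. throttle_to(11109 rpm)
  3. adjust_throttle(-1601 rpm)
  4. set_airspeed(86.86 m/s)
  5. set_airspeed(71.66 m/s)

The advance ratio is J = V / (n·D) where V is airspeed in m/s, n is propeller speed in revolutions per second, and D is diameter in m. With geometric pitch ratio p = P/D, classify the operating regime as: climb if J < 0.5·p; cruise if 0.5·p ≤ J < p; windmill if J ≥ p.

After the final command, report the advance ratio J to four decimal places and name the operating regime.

set_propeller: D = 1.177 m, P = 0.626 m (p = P/D = 0.531861); state ← (V=0, rpm=0)
throttle_to(11109): rpm ← 11109
adjust_throttle(-1601): rpm ← 11109 -1601 = 9508
set_airspeed(86.86): V ← 86.86 m/s
set_airspeed(71.66): V ← 71.66 m/s
final state: V = 71.66 m/s, rpm = 9508 → n = rpm/60 = 158.466667 rev/s
J = V / (n·D) = 71.66 / (158.466667 × 1.177) = 0.384204
regime bands: climb J<0.2659 | cruise [0.2659, 0.5319) | windmill J≥0.5319
J = 0.3842 → cruise

J = 0.3842, regime = cruise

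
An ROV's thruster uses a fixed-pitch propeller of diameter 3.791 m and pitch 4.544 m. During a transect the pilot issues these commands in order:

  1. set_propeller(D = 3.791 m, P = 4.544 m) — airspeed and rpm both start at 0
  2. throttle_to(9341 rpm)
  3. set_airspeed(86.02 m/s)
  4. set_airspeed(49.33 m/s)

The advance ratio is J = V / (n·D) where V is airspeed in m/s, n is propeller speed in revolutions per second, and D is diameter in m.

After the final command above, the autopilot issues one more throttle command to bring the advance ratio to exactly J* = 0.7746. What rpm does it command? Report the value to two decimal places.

rpm = 1007.93

set_propeller: D = 3.791 m, P = 4.544 m (p = P/D = 1.198628); state ← (V=0, rpm=0)
throttle_to(9341): rpm ← 9341
set_airspeed(86.02): V ← 86.02 m/s
set_airspeed(49.33): V ← 49.33 m/s
final state: V = 49.33 m/s, rpm = 9341 → n = rpm/60 = 155.683333 rev/s
target J* = 0.7746; solve J* = V/(n·D) for n: n = V/(J*·D) = 49.33/(0.7746 × 3.791) = 16.798861 rev/s
rpm = 60·n = 1007.931664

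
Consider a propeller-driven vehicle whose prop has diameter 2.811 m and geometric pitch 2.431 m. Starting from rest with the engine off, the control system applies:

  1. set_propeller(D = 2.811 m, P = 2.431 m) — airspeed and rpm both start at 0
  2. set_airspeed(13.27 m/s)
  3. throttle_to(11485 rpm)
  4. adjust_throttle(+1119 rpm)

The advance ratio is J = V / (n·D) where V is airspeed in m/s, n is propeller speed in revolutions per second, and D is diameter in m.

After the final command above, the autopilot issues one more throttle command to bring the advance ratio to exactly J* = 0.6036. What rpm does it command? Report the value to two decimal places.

set_propeller: D = 2.811 m, P = 2.431 m (p = P/D = 0.864817); state ← (V=0, rpm=0)
set_airspeed(13.27): V ← 13.27 m/s
throttle_to(11485): rpm ← 11485
adjust_throttle(+1119): rpm ← 11485 +1119 = 12604
final state: V = 13.27 m/s, rpm = 12604 → n = rpm/60 = 210.066667 rev/s
target J* = 0.6036; solve J* = V/(n·D) for n: n = V/(J*·D) = 13.27/(0.6036 × 2.811) = 7.820974 rev/s
rpm = 60·n = 469.258444

rpm = 469.26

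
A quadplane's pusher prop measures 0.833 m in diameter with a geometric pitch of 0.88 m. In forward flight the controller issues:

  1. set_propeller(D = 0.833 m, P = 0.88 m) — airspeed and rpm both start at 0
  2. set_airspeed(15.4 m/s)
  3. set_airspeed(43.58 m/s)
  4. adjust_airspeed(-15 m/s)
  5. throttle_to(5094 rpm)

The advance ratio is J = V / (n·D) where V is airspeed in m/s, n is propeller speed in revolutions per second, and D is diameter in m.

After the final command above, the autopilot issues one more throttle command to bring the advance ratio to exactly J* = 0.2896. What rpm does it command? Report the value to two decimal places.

rpm = 7108.37

set_propeller: D = 0.833 m, P = 0.88 m (p = P/D = 1.056423); state ← (V=0, rpm=0)
set_airspeed(15.4): V ← 15.4 m/s
set_airspeed(43.58): V ← 43.58 m/s
adjust_airspeed(-15): V ← 43.58 -15 = 28.58 m/s
throttle_to(5094): rpm ← 5094
final state: V = 28.58 m/s, rpm = 5094 → n = rpm/60 = 84.900000 rev/s
target J* = 0.2896; solve J* = V/(n·D) for n: n = V/(J*·D) = 28.58/(0.2896 × 0.833) = 118.472803 rev/s
rpm = 60·n = 7108.368209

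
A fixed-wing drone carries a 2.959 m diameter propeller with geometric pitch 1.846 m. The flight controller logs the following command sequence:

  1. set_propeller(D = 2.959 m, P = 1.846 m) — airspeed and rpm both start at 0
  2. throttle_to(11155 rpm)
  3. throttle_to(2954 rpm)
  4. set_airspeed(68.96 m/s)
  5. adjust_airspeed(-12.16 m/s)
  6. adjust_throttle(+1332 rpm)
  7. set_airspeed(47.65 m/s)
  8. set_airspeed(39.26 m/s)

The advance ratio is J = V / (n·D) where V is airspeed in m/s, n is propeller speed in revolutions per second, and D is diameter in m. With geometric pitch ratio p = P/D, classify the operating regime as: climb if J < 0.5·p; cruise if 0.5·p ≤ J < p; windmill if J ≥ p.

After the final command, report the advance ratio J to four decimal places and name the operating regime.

J = 0.1857, regime = climb

set_propeller: D = 2.959 m, P = 1.846 m (p = P/D = 0.623859); state ← (V=0, rpm=0)
throttle_to(11155): rpm ← 11155
throttle_to(2954): rpm ← 2954
set_airspeed(68.96): V ← 68.96 m/s
adjust_airspeed(-12.16): V ← 68.96 -12.16 = 56.8 m/s
adjust_throttle(+1332): rpm ← 2954 +1332 = 4286
set_airspeed(47.65): V ← 47.65 m/s
set_airspeed(39.26): V ← 39.26 m/s
final state: V = 39.26 m/s, rpm = 4286 → n = rpm/60 = 71.433333 rev/s
J = V / (n·D) = 39.26 / (71.433333 × 2.959) = 0.185740
regime bands: climb J<0.3119 | cruise [0.3119, 0.6239) | windmill J≥0.6239
J = 0.1857 → climb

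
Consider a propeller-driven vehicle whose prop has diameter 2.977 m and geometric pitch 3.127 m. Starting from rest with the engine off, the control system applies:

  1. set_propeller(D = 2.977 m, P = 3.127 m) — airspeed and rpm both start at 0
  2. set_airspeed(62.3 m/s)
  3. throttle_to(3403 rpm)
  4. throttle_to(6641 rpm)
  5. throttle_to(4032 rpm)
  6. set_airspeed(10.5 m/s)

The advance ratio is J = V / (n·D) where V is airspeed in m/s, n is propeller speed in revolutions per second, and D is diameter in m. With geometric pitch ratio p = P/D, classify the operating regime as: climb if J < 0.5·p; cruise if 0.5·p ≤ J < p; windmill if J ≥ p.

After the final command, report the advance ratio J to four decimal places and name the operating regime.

J = 0.0525, regime = climb

set_propeller: D = 2.977 m, P = 3.127 m (p = P/D = 1.050386); state ← (V=0, rpm=0)
set_airspeed(62.3): V ← 62.3 m/s
throttle_to(3403): rpm ← 3403
throttle_to(6641): rpm ← 6641
throttle_to(4032): rpm ← 4032
set_airspeed(10.5): V ← 10.5 m/s
final state: V = 10.5 m/s, rpm = 4032 → n = rpm/60 = 67.200000 rev/s
J = V / (n·D) = 10.5 / (67.200000 × 2.977) = 0.052486
regime bands: climb J<0.5252 | cruise [0.5252, 1.0504) | windmill J≥1.0504
J = 0.0525 → climb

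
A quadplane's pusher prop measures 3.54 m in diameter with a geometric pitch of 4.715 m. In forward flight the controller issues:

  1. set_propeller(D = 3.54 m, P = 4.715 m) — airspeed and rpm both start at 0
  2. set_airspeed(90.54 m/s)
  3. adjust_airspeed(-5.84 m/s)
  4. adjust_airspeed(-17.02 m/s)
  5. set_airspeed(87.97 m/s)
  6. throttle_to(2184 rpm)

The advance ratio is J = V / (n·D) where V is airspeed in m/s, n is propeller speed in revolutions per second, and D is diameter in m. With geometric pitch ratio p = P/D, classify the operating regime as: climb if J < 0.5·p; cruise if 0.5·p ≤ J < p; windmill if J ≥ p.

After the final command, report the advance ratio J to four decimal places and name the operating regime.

set_propeller: D = 3.54 m, P = 4.715 m (p = P/D = 1.331921); state ← (V=0, rpm=0)
set_airspeed(90.54): V ← 90.54 m/s
adjust_airspeed(-5.84): V ← 90.54 -5.84 = 84.7 m/s
adjust_airspeed(-17.02): V ← 84.7 -17.02 = 67.68 m/s
set_airspeed(87.97): V ← 87.97 m/s
throttle_to(2184): rpm ← 2184
final state: V = 87.97 m/s, rpm = 2184 → n = rpm/60 = 36.400000 rev/s
J = V / (n·D) = 87.97 / (36.400000 × 3.54) = 0.682700
regime bands: climb J<0.6660 | cruise [0.6660, 1.3319) | windmill J≥1.3319
J = 0.6827 → cruise

J = 0.6827, regime = cruise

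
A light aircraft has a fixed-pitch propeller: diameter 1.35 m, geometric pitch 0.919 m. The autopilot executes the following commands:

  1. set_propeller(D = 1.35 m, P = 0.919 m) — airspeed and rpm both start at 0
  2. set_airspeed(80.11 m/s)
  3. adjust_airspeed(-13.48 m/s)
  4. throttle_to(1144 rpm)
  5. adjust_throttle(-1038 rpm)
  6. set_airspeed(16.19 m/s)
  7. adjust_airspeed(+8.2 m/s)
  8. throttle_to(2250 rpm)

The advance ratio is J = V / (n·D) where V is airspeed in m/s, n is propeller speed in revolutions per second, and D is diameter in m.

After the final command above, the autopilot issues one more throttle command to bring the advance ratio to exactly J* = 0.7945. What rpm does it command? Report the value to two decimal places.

set_propeller: D = 1.35 m, P = 0.919 m (p = P/D = 0.680741); state ← (V=0, rpm=0)
set_airspeed(80.11): V ← 80.11 m/s
adjust_airspeed(-13.48): V ← 80.11 -13.48 = 66.63 m/s
throttle_to(1144): rpm ← 1144
adjust_throttle(-1038): rpm ← 1144 -1038 = 106
set_airspeed(16.19): V ← 16.19 m/s
adjust_airspeed(+8.2): V ← 16.19 +8.2 = 24.39 m/s
throttle_to(2250): rpm ← 2250
final state: V = 24.39 m/s, rpm = 2250 → n = rpm/60 = 37.500000 rev/s
target J* = 0.7945; solve J* = V/(n·D) for n: n = V/(J*·D) = 24.39/(0.7945 × 1.35) = 22.739669 rev/s
rpm = 60·n = 1364.380113

rpm = 1364.38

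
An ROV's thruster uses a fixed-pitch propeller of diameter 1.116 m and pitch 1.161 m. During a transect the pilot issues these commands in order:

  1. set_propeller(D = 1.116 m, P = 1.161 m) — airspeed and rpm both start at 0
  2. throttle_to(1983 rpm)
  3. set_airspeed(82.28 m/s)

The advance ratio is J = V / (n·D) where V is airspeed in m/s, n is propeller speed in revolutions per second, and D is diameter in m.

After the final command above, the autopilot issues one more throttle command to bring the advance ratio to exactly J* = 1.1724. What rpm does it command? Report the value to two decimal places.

set_propeller: D = 1.116 m, P = 1.161 m (p = P/D = 1.040323); state ← (V=0, rpm=0)
throttle_to(1983): rpm ← 1983
set_airspeed(82.28): V ← 82.28 m/s
final state: V = 82.28 m/s, rpm = 1983 → n = rpm/60 = 33.050000 rev/s
target J* = 1.1724; solve J* = V/(n·D) for n: n = V/(J*·D) = 82.28/(1.1724 × 1.116) = 62.886044 rev/s
rpm = 60·n = 3773.162670

rpm = 3773.16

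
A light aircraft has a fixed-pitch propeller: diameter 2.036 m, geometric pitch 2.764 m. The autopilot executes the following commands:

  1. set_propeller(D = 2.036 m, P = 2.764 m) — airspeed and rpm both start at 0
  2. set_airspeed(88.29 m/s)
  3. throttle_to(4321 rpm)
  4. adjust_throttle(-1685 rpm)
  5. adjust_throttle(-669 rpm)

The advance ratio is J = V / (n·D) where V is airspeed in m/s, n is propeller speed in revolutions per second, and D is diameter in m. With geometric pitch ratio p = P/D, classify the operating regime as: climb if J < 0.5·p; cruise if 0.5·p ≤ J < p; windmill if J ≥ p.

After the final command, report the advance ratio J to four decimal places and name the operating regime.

set_propeller: D = 2.036 m, P = 2.764 m (p = P/D = 1.357564); state ← (V=0, rpm=0)
set_airspeed(88.29): V ← 88.29 m/s
throttle_to(4321): rpm ← 4321
adjust_throttle(-1685): rpm ← 4321 -1685 = 2636
adjust_throttle(-669): rpm ← 2636 -669 = 1967
final state: V = 88.29 m/s, rpm = 1967 → n = rpm/60 = 32.783333 rev/s
J = V / (n·D) = 88.29 / (32.783333 × 2.036) = 1.322759
regime bands: climb J<0.6788 | cruise [0.6788, 1.3576) | windmill J≥1.3576
J = 1.3228 → cruise

J = 1.3228, regime = cruise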